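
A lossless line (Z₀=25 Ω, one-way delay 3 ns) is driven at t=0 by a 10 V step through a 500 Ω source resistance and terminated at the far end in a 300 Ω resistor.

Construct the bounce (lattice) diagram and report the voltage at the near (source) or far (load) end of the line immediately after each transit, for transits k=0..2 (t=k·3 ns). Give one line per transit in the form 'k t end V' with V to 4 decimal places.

Γ_L=0.846154, Γ_S=0.904762; launch V₁=10·25/525=0.476190
k=0 src: V=0.4762
k=1 load: inc=0.476190, refl=0.476190·0.846154=0.4029; V=0.000000+0.476190+0.402930=0.8791
k=2 src: inc=0.402930, refl=0.402930·0.904762=0.3646; V=0.476190+0.402930+0.364556=1.2437

0 0 source 0.4762
1 3 load 0.8791
2 6 source 1.2437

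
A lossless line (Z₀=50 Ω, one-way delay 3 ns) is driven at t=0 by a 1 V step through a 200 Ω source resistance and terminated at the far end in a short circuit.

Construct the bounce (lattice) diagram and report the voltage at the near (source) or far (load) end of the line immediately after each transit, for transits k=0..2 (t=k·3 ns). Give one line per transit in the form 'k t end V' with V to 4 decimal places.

0 0 source 0.2000
1 3 load 0.0000
2 6 source -0.1200

Γ_L=-1.000000, Γ_S=0.600000; launch V₁=1·50/250=0.200000
k=0 src: V=0.2000
k=1 load: inc=0.200000, refl=0.200000·-1.000000=-0.2000; V=0.000000+0.200000+-0.200000=0.0000
k=2 src: inc=-0.200000, refl=-0.200000·0.600000=-0.1200; V=0.200000+-0.200000+-0.120000=-0.1200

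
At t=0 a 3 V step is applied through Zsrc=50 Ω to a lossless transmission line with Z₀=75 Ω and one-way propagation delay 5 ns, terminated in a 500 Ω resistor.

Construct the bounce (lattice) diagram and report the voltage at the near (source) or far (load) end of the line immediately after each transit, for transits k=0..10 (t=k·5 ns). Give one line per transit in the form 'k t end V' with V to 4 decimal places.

Γ_L=0.739130, Γ_S=-0.200000; launch V₁=3·75/125=1.800000
k=0 src: V=1.8000
k=1 load: inc=1.800000, refl=1.800000·0.739130=1.3304; V=0.000000+1.800000+1.330435=3.1304
k=2 src: inc=1.330435, refl=1.330435·-0.200000=-0.2661; V=1.800000+1.330435+-0.266087=2.8643
k=3 load: inc=-0.266087, refl=-0.266087·0.739130=-0.1967; V=3.130435+-0.266087+-0.196673=2.6677
k=4 src: inc=-0.196673, refl=-0.196673·-0.200000=0.0393; V=2.864348+-0.196673+0.039335=2.7070
k=5 load: inc=0.039335, refl=0.039335·0.739130=0.0291; V=2.667675+0.039335+0.029073=2.7361
k=6 src: inc=0.029073, refl=0.029073·-0.200000=-0.0058; V=2.707009+0.029073+-0.005815=2.7303
k=7 load: inc=-0.005815, refl=-0.005815·0.739130=-0.0043; V=2.736083+-0.005815+-0.004298=2.7260
k=8 src: inc=-0.004298, refl=-0.004298·-0.200000=0.0009; V=2.730268+-0.004298+0.000860=2.7268
k=9 load: inc=0.000860, refl=0.000860·0.739130=0.0006; V=2.725970+0.000860+0.000635=2.7275
k=10 src: inc=0.000635, refl=0.000635·-0.200000=-0.0001; V=2.726830+0.000635+-0.000127=2.7273

0 0 source 1.8000
1 5 load 3.1304
2 10 source 2.8643
3 15 load 2.6677
4 20 source 2.7070
5 25 load 2.7361
6 30 source 2.7303
7 35 load 2.7260
8 40 source 2.7268
9 45 load 2.7275
10 50 source 2.7273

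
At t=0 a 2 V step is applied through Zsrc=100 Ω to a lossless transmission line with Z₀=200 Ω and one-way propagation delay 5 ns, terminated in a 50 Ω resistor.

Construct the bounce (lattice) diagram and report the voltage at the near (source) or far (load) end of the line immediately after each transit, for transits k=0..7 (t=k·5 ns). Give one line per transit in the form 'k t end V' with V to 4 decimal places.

0 0 source 1.3333
1 5 load 0.5333
2 10 source 0.8000
3 15 load 0.6400
4 20 source 0.6933
5 25 load 0.6613
6 30 source 0.6720
7 35 load 0.6656

Γ_L=-0.600000, Γ_S=-0.333333; launch V₁=2·200/300=1.333333
k=0 src: V=1.3333
k=1 load: inc=1.333333, refl=1.333333·-0.600000=-0.8000; V=0.000000+1.333333+-0.800000=0.5333
k=2 src: inc=-0.800000, refl=-0.800000·-0.333333=0.2667; V=1.333333+-0.800000+0.266667=0.8000
k=3 load: inc=0.266667, refl=0.266667·-0.600000=-0.1600; V=0.533333+0.266667+-0.160000=0.6400
k=4 src: inc=-0.160000, refl=-0.160000·-0.333333=0.0533; V=0.800000+-0.160000+0.053333=0.6933
k=5 load: inc=0.053333, refl=0.053333·-0.600000=-0.0320; V=0.640000+0.053333+-0.032000=0.6613
k=6 src: inc=-0.032000, refl=-0.032000·-0.333333=0.0107; V=0.693333+-0.032000+0.010667=0.6720
k=7 load: inc=0.010667, refl=0.010667·-0.600000=-0.0064; V=0.661333+0.010667+-0.006400=0.6656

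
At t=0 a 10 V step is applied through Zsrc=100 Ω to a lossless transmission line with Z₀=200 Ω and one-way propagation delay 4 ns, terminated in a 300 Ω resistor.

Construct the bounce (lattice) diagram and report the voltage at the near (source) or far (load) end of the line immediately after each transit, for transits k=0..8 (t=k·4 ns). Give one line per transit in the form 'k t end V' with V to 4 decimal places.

Γ_L=0.200000, Γ_S=-0.333333; launch V₁=10·200/300=6.666667
k=0 src: V=6.6667
k=1 load: inc=6.666667, refl=6.666667·0.200000=1.3333; V=0.000000+6.666667+1.333333=8.0000
k=2 src: inc=1.333333, refl=1.333333·-0.333333=-0.4444; V=6.666667+1.333333+-0.444444=7.5556
k=3 load: inc=-0.444444, refl=-0.444444·0.200000=-0.0889; V=8.000000+-0.444444+-0.088889=7.4667
k=4 src: inc=-0.088889, refl=-0.088889·-0.333333=0.0296; V=7.555556+-0.088889+0.029630=7.4963
k=5 load: inc=0.029630, refl=0.029630·0.200000=0.0059; V=7.466667+0.029630+0.005926=7.5022
k=6 src: inc=0.005926, refl=0.005926·-0.333333=-0.0020; V=7.496296+0.005926+-0.001975=7.5002
k=7 load: inc=-0.001975, refl=-0.001975·0.200000=-0.0004; V=7.502222+-0.001975+-0.000395=7.4999
k=8 src: inc=-0.000395, refl=-0.000395·-0.333333=0.0001; V=7.500247+-0.000395+0.000132=7.5000

0 0 source 6.6667
1 4 load 8.0000
2 8 source 7.5556
3 12 load 7.4667
4 16 source 7.4963
5 20 load 7.5022
6 24 source 7.5002
7 28 load 7.4999
8 32 source 7.5000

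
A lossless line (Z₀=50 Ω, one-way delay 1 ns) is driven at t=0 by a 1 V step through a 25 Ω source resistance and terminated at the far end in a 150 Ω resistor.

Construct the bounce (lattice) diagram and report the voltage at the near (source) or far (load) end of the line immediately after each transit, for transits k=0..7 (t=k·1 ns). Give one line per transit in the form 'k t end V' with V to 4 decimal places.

0 0 source 0.6667
1 1 load 1.0000
2 2 source 0.8889
3 3 load 0.8333
4 4 source 0.8519
5 5 load 0.8611
6 6 source 0.8580
7 7 load 0.8565

Γ_L=0.500000, Γ_S=-0.333333; launch V₁=1·50/75=0.666667
k=0 src: V=0.6667
k=1 load: inc=0.666667, refl=0.666667·0.500000=0.3333; V=0.000000+0.666667+0.333333=1.0000
k=2 src: inc=0.333333, refl=0.333333·-0.333333=-0.1111; V=0.666667+0.333333+-0.111111=0.8889
k=3 load: inc=-0.111111, refl=-0.111111·0.500000=-0.0556; V=1.000000+-0.111111+-0.055556=0.8333
k=4 src: inc=-0.055556, refl=-0.055556·-0.333333=0.0185; V=0.888889+-0.055556+0.018519=0.8519
k=5 load: inc=0.018519, refl=0.018519·0.500000=0.0093; V=0.833333+0.018519+0.009259=0.8611
k=6 src: inc=0.009259, refl=0.009259·-0.333333=-0.0031; V=0.851852+0.009259+-0.003086=0.8580
k=7 load: inc=-0.003086, refl=-0.003086·0.500000=-0.0015; V=0.861111+-0.003086+-0.001543=0.8565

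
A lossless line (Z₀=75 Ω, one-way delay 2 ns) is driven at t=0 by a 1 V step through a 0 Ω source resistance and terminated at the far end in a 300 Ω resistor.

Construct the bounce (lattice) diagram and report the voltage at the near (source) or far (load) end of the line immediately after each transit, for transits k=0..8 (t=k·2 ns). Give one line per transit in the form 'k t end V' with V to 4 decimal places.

Γ_L=0.600000, Γ_S=-1.000000; launch V₁=1·75/75=1.000000
k=0 src: V=1.0000
k=1 load: inc=1.000000, refl=1.000000·0.600000=0.6000; V=0.000000+1.000000+0.600000=1.6000
k=2 src: inc=0.600000, refl=0.600000·-1.000000=-0.6000; V=1.000000+0.600000+-0.600000=1.0000
k=3 load: inc=-0.600000, refl=-0.600000·0.600000=-0.3600; V=1.600000+-0.600000+-0.360000=0.6400
k=4 src: inc=-0.360000, refl=-0.360000·-1.000000=0.3600; V=1.000000+-0.360000+0.360000=1.0000
k=5 load: inc=0.360000, refl=0.360000·0.600000=0.2160; V=0.640000+0.360000+0.216000=1.2160
k=6 src: inc=0.216000, refl=0.216000·-1.000000=-0.2160; V=1.000000+0.216000+-0.216000=1.0000
k=7 load: inc=-0.216000, refl=-0.216000·0.600000=-0.1296; V=1.216000+-0.216000+-0.129600=0.8704
k=8 src: inc=-0.129600, refl=-0.129600·-1.000000=0.1296; V=1.000000+-0.129600+0.129600=1.0000

0 0 source 1.0000
1 2 load 1.6000
2 4 source 1.0000
3 6 load 0.6400
4 8 source 1.0000
5 10 load 1.2160
6 12 source 1.0000
7 14 load 0.8704
8 16 source 1.0000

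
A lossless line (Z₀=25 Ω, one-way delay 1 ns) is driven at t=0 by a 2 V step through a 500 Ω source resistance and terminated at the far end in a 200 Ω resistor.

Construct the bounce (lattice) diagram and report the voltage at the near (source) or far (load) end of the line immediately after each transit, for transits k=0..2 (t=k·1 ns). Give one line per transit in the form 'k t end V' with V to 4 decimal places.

Γ_L=0.777778, Γ_S=0.904762; launch V₁=2·25/525=0.095238
k=0 src: V=0.0952
k=1 load: inc=0.095238, refl=0.095238·0.777778=0.0741; V=0.000000+0.095238+0.074074=0.1693
k=2 src: inc=0.074074, refl=0.074074·0.904762=0.0670; V=0.095238+0.074074+0.067019=0.2363

0 0 source 0.0952
1 1 load 0.1693
2 2 source 0.2363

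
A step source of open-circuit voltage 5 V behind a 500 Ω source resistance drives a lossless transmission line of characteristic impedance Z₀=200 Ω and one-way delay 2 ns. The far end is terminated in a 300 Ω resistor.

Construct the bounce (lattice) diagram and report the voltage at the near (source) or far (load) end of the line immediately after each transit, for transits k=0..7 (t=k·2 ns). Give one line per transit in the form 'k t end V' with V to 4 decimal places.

Γ_L=0.200000, Γ_S=0.428571; launch V₁=5·200/700=1.428571
k=0 src: V=1.4286
k=1 load: inc=1.428571, refl=1.428571·0.200000=0.2857; V=0.000000+1.428571+0.285714=1.7143
k=2 src: inc=0.285714, refl=0.285714·0.428571=0.1224; V=1.428571+0.285714+0.122449=1.8367
k=3 load: inc=0.122449, refl=0.122449·0.200000=0.0245; V=1.714286+0.122449+0.024490=1.8612
k=4 src: inc=0.024490, refl=0.024490·0.428571=0.0105; V=1.836735+0.024490+0.010496=1.8717
k=5 load: inc=0.010496, refl=0.010496·0.200000=0.0021; V=1.861224+0.010496+0.002099=1.8738
k=6 src: inc=0.002099, refl=0.002099·0.428571=0.0009; V=1.871720+0.002099+0.000900=1.8747
k=7 load: inc=0.000900, refl=0.000900·0.200000=0.0002; V=1.873819+0.000900+0.000180=1.8749

0 0 source 1.4286
1 2 load 1.7143
2 4 source 1.8367
3 6 load 1.8612
4 8 source 1.8717
5 10 load 1.8738
6 12 source 1.8747
7 14 load 1.8749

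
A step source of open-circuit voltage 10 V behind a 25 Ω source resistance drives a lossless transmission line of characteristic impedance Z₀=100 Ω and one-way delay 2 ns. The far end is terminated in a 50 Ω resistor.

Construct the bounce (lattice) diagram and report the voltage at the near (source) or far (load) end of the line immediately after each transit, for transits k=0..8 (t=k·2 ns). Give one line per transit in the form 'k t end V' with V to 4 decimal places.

Γ_L=-0.333333, Γ_S=-0.600000; launch V₁=10·100/125=8.000000
k=0 src: V=8.0000
k=1 load: inc=8.000000, refl=8.000000·-0.333333=-2.6667; V=0.000000+8.000000+-2.666667=5.3333
k=2 src: inc=-2.666667, refl=-2.666667·-0.600000=1.6000; V=8.000000+-2.666667+1.600000=6.9333
k=3 load: inc=1.600000, refl=1.600000·-0.333333=-0.5333; V=5.333333+1.600000+-0.533333=6.4000
k=4 src: inc=-0.533333, refl=-0.533333·-0.600000=0.3200; V=6.933333+-0.533333+0.320000=6.7200
k=5 load: inc=0.320000, refl=0.320000·-0.333333=-0.1067; V=6.400000+0.320000+-0.106667=6.6133
k=6 src: inc=-0.106667, refl=-0.106667·-0.600000=0.0640; V=6.720000+-0.106667+0.064000=6.6773
k=7 load: inc=0.064000, refl=0.064000·-0.333333=-0.0213; V=6.613333+0.064000+-0.021333=6.6560
k=8 src: inc=-0.021333, refl=-0.021333·-0.600000=0.0128; V=6.677333+-0.021333+0.012800=6.6688

0 0 source 8.0000
1 2 load 5.3333
2 4 source 6.9333
3 6 load 6.4000
4 8 source 6.7200
5 10 load 6.6133
6 12 source 6.6773
7 14 load 6.6560
8 16 source 6.6688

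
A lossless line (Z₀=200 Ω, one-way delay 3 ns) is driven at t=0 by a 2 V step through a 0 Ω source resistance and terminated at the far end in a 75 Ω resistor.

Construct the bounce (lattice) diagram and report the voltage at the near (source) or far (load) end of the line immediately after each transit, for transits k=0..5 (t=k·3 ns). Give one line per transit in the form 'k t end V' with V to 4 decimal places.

Γ_L=-0.454545, Γ_S=-1.000000; launch V₁=2·200/200=2.000000
k=0 src: V=2.0000
k=1 load: inc=2.000000, refl=2.000000·-0.454545=-0.9091; V=0.000000+2.000000+-0.909091=1.0909
k=2 src: inc=-0.909091, refl=-0.909091·-1.000000=0.9091; V=2.000000+-0.909091+0.909091=2.0000
k=3 load: inc=0.909091, refl=0.909091·-0.454545=-0.4132; V=1.090909+0.909091+-0.413223=1.5868
k=4 src: inc=-0.413223, refl=-0.413223·-1.000000=0.4132; V=2.000000+-0.413223+0.413223=2.0000
k=5 load: inc=0.413223, refl=0.413223·-0.454545=-0.1878; V=1.586777+0.413223+-0.187829=1.8122

0 0 source 2.0000
1 3 load 1.0909
2 6 source 2.0000
3 9 load 1.5868
4 12 source 2.0000
5 15 load 1.8122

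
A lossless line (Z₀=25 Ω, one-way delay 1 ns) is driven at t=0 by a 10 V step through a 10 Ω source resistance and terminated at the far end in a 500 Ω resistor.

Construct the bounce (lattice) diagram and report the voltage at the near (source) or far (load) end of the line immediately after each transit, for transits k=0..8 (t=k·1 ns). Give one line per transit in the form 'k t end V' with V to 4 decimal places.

0 0 source 7.1429
1 1 load 13.6054
2 2 source 10.8358
3 3 load 8.3299
4 4 source 9.4038
5 5 load 10.3755
6 6 source 9.9591
7 7 load 9.5823
8 8 source 9.7438

Γ_L=0.904762, Γ_S=-0.428571; launch V₁=10·25/35=7.142857
k=0 src: V=7.1429
k=1 load: inc=7.142857, refl=7.142857·0.904762=6.4626; V=0.000000+7.142857+6.462585=13.6054
k=2 src: inc=6.462585, refl=6.462585·-0.428571=-2.7697; V=7.142857+6.462585+-2.769679=10.8358
k=3 load: inc=-2.769679, refl=-2.769679·0.904762=-2.5059; V=13.605442+-2.769679+-2.505900=8.3299
k=4 src: inc=-2.505900, refl=-2.505900·-0.428571=1.0740; V=10.835763+-2.505900+1.073957=9.4038
k=5 load: inc=1.073957, refl=1.073957·0.904762=0.9717; V=8.329863+1.073957+0.971676=10.3755
k=6 src: inc=0.971676, refl=0.971676·-0.428571=-0.4164; V=9.403820+0.971676+-0.416432=9.9591
k=7 load: inc=-0.416432, refl=-0.416432·0.904762=-0.3768; V=10.375495+-0.416432+-0.376772=9.5823
k=8 src: inc=-0.376772, refl=-0.376772·-0.428571=0.1615; V=9.959063+-0.376772+0.161474=9.7438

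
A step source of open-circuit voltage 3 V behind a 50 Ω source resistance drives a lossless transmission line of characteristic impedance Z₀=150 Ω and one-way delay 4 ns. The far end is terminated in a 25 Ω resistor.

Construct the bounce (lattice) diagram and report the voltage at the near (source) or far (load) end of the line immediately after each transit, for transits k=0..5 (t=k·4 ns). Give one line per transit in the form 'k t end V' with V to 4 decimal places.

Γ_L=-0.714286, Γ_S=-0.500000; launch V₁=3·150/200=2.250000
k=0 src: V=2.2500
k=1 load: inc=2.250000, refl=2.250000·-0.714286=-1.6071; V=0.000000+2.250000+-1.607143=0.6429
k=2 src: inc=-1.607143, refl=-1.607143·-0.500000=0.8036; V=2.250000+-1.607143+0.803571=1.4464
k=3 load: inc=0.803571, refl=0.803571·-0.714286=-0.5740; V=0.642857+0.803571+-0.573980=0.8724
k=4 src: inc=-0.573980, refl=-0.573980·-0.500000=0.2870; V=1.446429+-0.573980+0.286990=1.1594
k=5 load: inc=0.286990, refl=0.286990·-0.714286=-0.2050; V=0.872449+0.286990+-0.204993=0.9544

0 0 source 2.2500
1 4 load 0.6429
2 8 source 1.4464
3 12 load 0.8724
4 16 source 1.1594
5 20 load 0.9544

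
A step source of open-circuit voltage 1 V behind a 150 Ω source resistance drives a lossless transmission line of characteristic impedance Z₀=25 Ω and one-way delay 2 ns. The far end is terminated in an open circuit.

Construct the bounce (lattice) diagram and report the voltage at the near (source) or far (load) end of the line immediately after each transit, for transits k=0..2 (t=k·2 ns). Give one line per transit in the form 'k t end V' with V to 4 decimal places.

0 0 source 0.1429
1 2 load 0.2857
2 4 source 0.3878

Γ_L=1.000000, Γ_S=0.714286; launch V₁=1·25/175=0.142857
k=0 src: V=0.1429
k=1 load: inc=0.142857, refl=0.142857·1.000000=0.1429; V=0.000000+0.142857+0.142857=0.2857
k=2 src: inc=0.142857, refl=0.142857·0.714286=0.1020; V=0.142857+0.142857+0.102041=0.3878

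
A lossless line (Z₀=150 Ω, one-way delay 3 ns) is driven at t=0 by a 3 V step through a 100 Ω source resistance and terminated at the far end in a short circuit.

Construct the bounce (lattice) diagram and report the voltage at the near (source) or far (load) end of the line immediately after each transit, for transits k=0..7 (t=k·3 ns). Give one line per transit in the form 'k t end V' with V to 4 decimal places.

0 0 source 1.8000
1 3 load 0.0000
2 6 source 0.3600
3 9 load 0.0000
4 12 source 0.0720
5 15 load 0.0000
6 18 source 0.0144
7 21 load 0.0000

Γ_L=-1.000000, Γ_S=-0.200000; launch V₁=3·150/250=1.800000
k=0 src: V=1.8000
k=1 load: inc=1.800000, refl=1.800000·-1.000000=-1.8000; V=0.000000+1.800000+-1.800000=0.0000
k=2 src: inc=-1.800000, refl=-1.800000·-0.200000=0.3600; V=1.800000+-1.800000+0.360000=0.3600
k=3 load: inc=0.360000, refl=0.360000·-1.000000=-0.3600; V=0.000000+0.360000+-0.360000=0.0000
k=4 src: inc=-0.360000, refl=-0.360000·-0.200000=0.0720; V=0.360000+-0.360000+0.072000=0.0720
k=5 load: inc=0.072000, refl=0.072000·-1.000000=-0.0720; V=0.000000+0.072000+-0.072000=0.0000
k=6 src: inc=-0.072000, refl=-0.072000·-0.200000=0.0144; V=0.072000+-0.072000+0.014400=0.0144
k=7 load: inc=0.014400, refl=0.014400·-1.000000=-0.0144; V=0.000000+0.014400+-0.014400=0.0000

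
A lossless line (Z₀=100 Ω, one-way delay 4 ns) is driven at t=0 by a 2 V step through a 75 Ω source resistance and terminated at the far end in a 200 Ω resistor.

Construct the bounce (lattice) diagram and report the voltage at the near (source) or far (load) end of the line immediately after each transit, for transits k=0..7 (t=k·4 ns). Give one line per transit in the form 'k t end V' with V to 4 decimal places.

Γ_L=0.333333, Γ_S=-0.142857; launch V₁=2·100/175=1.142857
k=0 src: V=1.1429
k=1 load: inc=1.142857, refl=1.142857·0.333333=0.3810; V=0.000000+1.142857+0.380952=1.5238
k=2 src: inc=0.380952, refl=0.380952·-0.142857=-0.0544; V=1.142857+0.380952+-0.054422=1.4694
k=3 load: inc=-0.054422, refl=-0.054422·0.333333=-0.0181; V=1.523810+-0.054422+-0.018141=1.4512
k=4 src: inc=-0.018141, refl=-0.018141·-0.142857=0.0026; V=1.469388+-0.018141+0.002592=1.4538
k=5 load: inc=0.002592, refl=0.002592·0.333333=0.0009; V=1.451247+0.002592+0.000864=1.4547
k=6 src: inc=0.000864, refl=0.000864·-0.142857=-0.0001; V=1.453839+0.000864+-0.000123=1.4546
k=7 load: inc=-0.000123, refl=-0.000123·0.333333=-0.0000; V=1.454703+-0.000123+-0.000041=1.4545

0 0 source 1.1429
1 4 load 1.5238
2 8 source 1.4694
3 12 load 1.4512
4 16 source 1.4538
5 20 load 1.4547
6 24 source 1.4546
7 28 load 1.4545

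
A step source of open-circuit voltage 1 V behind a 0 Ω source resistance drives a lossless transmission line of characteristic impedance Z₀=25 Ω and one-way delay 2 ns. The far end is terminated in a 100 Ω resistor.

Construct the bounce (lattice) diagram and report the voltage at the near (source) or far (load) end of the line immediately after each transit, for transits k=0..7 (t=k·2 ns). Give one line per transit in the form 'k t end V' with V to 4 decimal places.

Γ_L=0.600000, Γ_S=-1.000000; launch V₁=1·25/25=1.000000
k=0 src: V=1.0000
k=1 load: inc=1.000000, refl=1.000000·0.600000=0.6000; V=0.000000+1.000000+0.600000=1.6000
k=2 src: inc=0.600000, refl=0.600000·-1.000000=-0.6000; V=1.000000+0.600000+-0.600000=1.0000
k=3 load: inc=-0.600000, refl=-0.600000·0.600000=-0.3600; V=1.600000+-0.600000+-0.360000=0.6400
k=4 src: inc=-0.360000, refl=-0.360000·-1.000000=0.3600; V=1.000000+-0.360000+0.360000=1.0000
k=5 load: inc=0.360000, refl=0.360000·0.600000=0.2160; V=0.640000+0.360000+0.216000=1.2160
k=6 src: inc=0.216000, refl=0.216000·-1.000000=-0.2160; V=1.000000+0.216000+-0.216000=1.0000
k=7 load: inc=-0.216000, refl=-0.216000·0.600000=-0.1296; V=1.216000+-0.216000+-0.129600=0.8704

0 0 source 1.0000
1 2 load 1.6000
2 4 source 1.0000
3 6 load 0.6400
4 8 source 1.0000
5 10 load 1.2160
6 12 source 1.0000
7 14 load 0.8704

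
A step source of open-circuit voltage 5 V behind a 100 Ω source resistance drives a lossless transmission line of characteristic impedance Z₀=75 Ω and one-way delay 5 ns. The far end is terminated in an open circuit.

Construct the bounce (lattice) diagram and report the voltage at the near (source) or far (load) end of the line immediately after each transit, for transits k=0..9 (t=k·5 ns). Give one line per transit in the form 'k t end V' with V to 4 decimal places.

0 0 source 2.1429
1 5 load 4.2857
2 10 source 4.5918
3 15 load 4.8980
4 20 source 4.9417
5 25 load 4.9854
6 30 source 4.9917
7 35 load 4.9979
8 40 source 4.9988
9 45 load 4.9997

Γ_L=1.000000, Γ_S=0.142857; launch V₁=5·75/175=2.142857
k=0 src: V=2.1429
k=1 load: inc=2.142857, refl=2.142857·1.000000=2.1429; V=0.000000+2.142857+2.142857=4.2857
k=2 src: inc=2.142857, refl=2.142857·0.142857=0.3061; V=2.142857+2.142857+0.306122=4.5918
k=3 load: inc=0.306122, refl=0.306122·1.000000=0.3061; V=4.285714+0.306122+0.306122=4.8980
k=4 src: inc=0.306122, refl=0.306122·0.142857=0.0437; V=4.591837+0.306122+0.043732=4.9417
k=5 load: inc=0.043732, refl=0.043732·1.000000=0.0437; V=4.897959+0.043732+0.043732=4.9854
k=6 src: inc=0.043732, refl=0.043732·0.142857=0.0062; V=4.941691+0.043732+0.006247=4.9917
k=7 load: inc=0.006247, refl=0.006247·1.000000=0.0062; V=4.985423+0.006247+0.006247=4.9979
k=8 src: inc=0.006247, refl=0.006247·0.142857=0.0009; V=4.991670+0.006247+0.000892=4.9988
k=9 load: inc=0.000892, refl=0.000892·1.000000=0.0009; V=4.997918+0.000892+0.000892=4.9997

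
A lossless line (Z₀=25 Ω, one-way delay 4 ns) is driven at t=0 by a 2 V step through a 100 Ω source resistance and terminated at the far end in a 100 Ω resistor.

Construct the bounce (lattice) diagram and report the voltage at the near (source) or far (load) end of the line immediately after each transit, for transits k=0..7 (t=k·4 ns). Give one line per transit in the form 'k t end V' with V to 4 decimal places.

0 0 source 0.4000
1 4 load 0.6400
2 8 source 0.7840
3 12 load 0.8704
4 16 source 0.9222
5 20 load 0.9533
6 24 source 0.9720
7 28 load 0.9832

Γ_L=0.600000, Γ_S=0.600000; launch V₁=2·25/125=0.400000
k=0 src: V=0.4000
k=1 load: inc=0.400000, refl=0.400000·0.600000=0.2400; V=0.000000+0.400000+0.240000=0.6400
k=2 src: inc=0.240000, refl=0.240000·0.600000=0.1440; V=0.400000+0.240000+0.144000=0.7840
k=3 load: inc=0.144000, refl=0.144000·0.600000=0.0864; V=0.640000+0.144000+0.086400=0.8704
k=4 src: inc=0.086400, refl=0.086400·0.600000=0.0518; V=0.784000+0.086400+0.051840=0.9222
k=5 load: inc=0.051840, refl=0.051840·0.600000=0.0311; V=0.870400+0.051840+0.031104=0.9533
k=6 src: inc=0.031104, refl=0.031104·0.600000=0.0187; V=0.922240+0.031104+0.018662=0.9720
k=7 load: inc=0.018662, refl=0.018662·0.600000=0.0112; V=0.953344+0.018662+0.011197=0.9832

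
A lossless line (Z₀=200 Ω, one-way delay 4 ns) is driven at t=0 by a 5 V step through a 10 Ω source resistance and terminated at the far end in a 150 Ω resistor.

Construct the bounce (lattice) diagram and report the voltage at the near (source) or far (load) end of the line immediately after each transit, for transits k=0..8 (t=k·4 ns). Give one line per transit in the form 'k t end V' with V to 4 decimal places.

0 0 source 4.7619
1 4 load 4.0816
2 8 source 4.6971
3 12 load 4.6092
4 16 source 4.6887
5 20 load 4.6774
6 24 source 4.6877
7 28 load 4.6862
8 32 source 4.6875

Γ_L=-0.142857, Γ_S=-0.904762; launch V₁=5·200/210=4.761905
k=0 src: V=4.7619
k=1 load: inc=4.761905, refl=4.761905·-0.142857=-0.6803; V=0.000000+4.761905+-0.680272=4.0816
k=2 src: inc=-0.680272, refl=-0.680272·-0.904762=0.6155; V=4.761905+-0.680272+0.615484=4.6971
k=3 load: inc=0.615484, refl=0.615484·-0.142857=-0.0879; V=4.081633+0.615484+-0.087926=4.6092
k=4 src: inc=-0.087926, refl=-0.087926·-0.904762=0.0796; V=4.697117+-0.087926+0.079552=4.6887
k=5 load: inc=0.079552, refl=0.079552·-0.142857=-0.0114; V=4.609191+0.079552+-0.011365=4.6774
k=6 src: inc=-0.011365, refl=-0.011365·-0.904762=0.0103; V=4.688743+-0.011365+0.010282=4.6877
k=7 load: inc=0.010282, refl=0.010282·-0.142857=-0.0015; V=4.677378+0.010282+-0.001469=4.6862
k=8 src: inc=-0.001469, refl=-0.001469·-0.904762=0.0013; V=4.687661+-0.001469+0.001329=4.6875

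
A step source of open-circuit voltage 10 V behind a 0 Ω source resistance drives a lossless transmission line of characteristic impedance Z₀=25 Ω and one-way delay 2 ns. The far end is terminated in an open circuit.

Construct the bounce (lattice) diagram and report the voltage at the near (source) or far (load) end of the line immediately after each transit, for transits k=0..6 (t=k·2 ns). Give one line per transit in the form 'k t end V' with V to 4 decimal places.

0 0 source 10.0000
1 2 load 20.0000
2 4 source 10.0000
3 6 load 0.0000
4 8 source 10.0000
5 10 load 20.0000
6 12 source 10.0000

Γ_L=1.000000, Γ_S=-1.000000; launch V₁=10·25/25=10.000000
k=0 src: V=10.0000
k=1 load: inc=10.000000, refl=10.000000·1.000000=10.0000; V=0.000000+10.000000+10.000000=20.0000
k=2 src: inc=10.000000, refl=10.000000·-1.000000=-10.0000; V=10.000000+10.000000+-10.000000=10.0000
k=3 load: inc=-10.000000, refl=-10.000000·1.000000=-10.0000; V=20.000000+-10.000000+-10.000000=0.0000
k=4 src: inc=-10.000000, refl=-10.000000·-1.000000=10.0000; V=10.000000+-10.000000+10.000000=10.0000
k=5 load: inc=10.000000, refl=10.000000·1.000000=10.0000; V=0.000000+10.000000+10.000000=20.0000
k=6 src: inc=10.000000, refl=10.000000·-1.000000=-10.0000; V=10.000000+10.000000+-10.000000=10.0000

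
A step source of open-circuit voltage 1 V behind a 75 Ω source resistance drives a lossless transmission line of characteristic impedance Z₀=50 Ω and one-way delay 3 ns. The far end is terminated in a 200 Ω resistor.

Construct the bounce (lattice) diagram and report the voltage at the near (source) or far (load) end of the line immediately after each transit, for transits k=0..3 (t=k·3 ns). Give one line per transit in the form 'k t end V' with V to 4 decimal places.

Γ_L=0.600000, Γ_S=0.200000; launch V₁=1·50/125=0.400000
k=0 src: V=0.4000
k=1 load: inc=0.400000, refl=0.400000·0.600000=0.2400; V=0.000000+0.400000+0.240000=0.6400
k=2 src: inc=0.240000, refl=0.240000·0.200000=0.0480; V=0.400000+0.240000+0.048000=0.6880
k=3 load: inc=0.048000, refl=0.048000·0.600000=0.0288; V=0.640000+0.048000+0.028800=0.7168

0 0 source 0.4000
1 3 load 0.6400
2 6 source 0.6880
3 9 load 0.7168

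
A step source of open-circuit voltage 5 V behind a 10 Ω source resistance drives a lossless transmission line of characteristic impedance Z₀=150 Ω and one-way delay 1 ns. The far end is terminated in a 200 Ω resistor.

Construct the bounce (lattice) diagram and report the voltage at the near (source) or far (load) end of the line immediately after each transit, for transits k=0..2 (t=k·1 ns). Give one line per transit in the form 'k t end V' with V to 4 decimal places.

0 0 source 4.6875
1 1 load 5.3571
2 2 source 4.7712

Γ_L=0.142857, Γ_S=-0.875000; launch V₁=5·150/160=4.687500
k=0 src: V=4.6875
k=1 load: inc=4.687500, refl=4.687500·0.142857=0.6696; V=0.000000+4.687500+0.669643=5.3571
k=2 src: inc=0.669643, refl=0.669643·-0.875000=-0.5859; V=4.687500+0.669643+-0.585938=4.7712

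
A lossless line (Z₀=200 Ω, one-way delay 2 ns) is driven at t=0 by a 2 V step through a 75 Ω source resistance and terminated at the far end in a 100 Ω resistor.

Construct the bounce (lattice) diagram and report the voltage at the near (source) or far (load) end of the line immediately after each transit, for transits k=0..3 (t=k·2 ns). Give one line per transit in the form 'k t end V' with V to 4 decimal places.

Γ_L=-0.333333, Γ_S=-0.454545; launch V₁=2·200/275=1.454545
k=0 src: V=1.4545
k=1 load: inc=1.454545, refl=1.454545·-0.333333=-0.4848; V=0.000000+1.454545+-0.484848=0.9697
k=2 src: inc=-0.484848, refl=-0.484848·-0.454545=0.2204; V=1.454545+-0.484848+0.220386=1.1901
k=3 load: inc=0.220386, refl=0.220386·-0.333333=-0.0735; V=0.969697+0.220386+-0.073462=1.1166

0 0 source 1.4545
1 2 load 0.9697
2 4 source 1.1901
3 6 load 1.1166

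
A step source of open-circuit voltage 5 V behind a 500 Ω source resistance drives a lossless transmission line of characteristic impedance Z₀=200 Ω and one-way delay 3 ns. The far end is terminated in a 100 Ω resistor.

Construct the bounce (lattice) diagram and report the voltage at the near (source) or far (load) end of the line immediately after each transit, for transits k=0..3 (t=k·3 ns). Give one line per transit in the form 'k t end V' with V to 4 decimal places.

0 0 source 1.4286
1 3 load 0.9524
2 6 source 0.7483
3 9 load 0.8163

Γ_L=-0.333333, Γ_S=0.428571; launch V₁=5·200/700=1.428571
k=0 src: V=1.4286
k=1 load: inc=1.428571, refl=1.428571·-0.333333=-0.4762; V=0.000000+1.428571+-0.476190=0.9524
k=2 src: inc=-0.476190, refl=-0.476190·0.428571=-0.2041; V=1.428571+-0.476190+-0.204082=0.7483
k=3 load: inc=-0.204082, refl=-0.204082·-0.333333=0.0680; V=0.952381+-0.204082+0.068027=0.8163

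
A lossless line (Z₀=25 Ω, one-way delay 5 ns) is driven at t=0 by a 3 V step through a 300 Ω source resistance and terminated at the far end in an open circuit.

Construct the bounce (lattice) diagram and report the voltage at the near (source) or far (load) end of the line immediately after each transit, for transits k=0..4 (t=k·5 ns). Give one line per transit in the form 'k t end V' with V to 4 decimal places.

Γ_L=1.000000, Γ_S=0.846154; launch V₁=3·25/325=0.230769
k=0 src: V=0.2308
k=1 load: inc=0.230769, refl=0.230769·1.000000=0.2308; V=0.000000+0.230769+0.230769=0.4615
k=2 src: inc=0.230769, refl=0.230769·0.846154=0.1953; V=0.230769+0.230769+0.195266=0.6568
k=3 load: inc=0.195266, refl=0.195266·1.000000=0.1953; V=0.461538+0.195266+0.195266=0.8521
k=4 src: inc=0.195266, refl=0.195266·0.846154=0.1652; V=0.656805+0.195266+0.165225=1.0173

0 0 source 0.2308
1 5 load 0.4615
2 10 source 0.6568
3 15 load 0.8521
4 20 source 1.0173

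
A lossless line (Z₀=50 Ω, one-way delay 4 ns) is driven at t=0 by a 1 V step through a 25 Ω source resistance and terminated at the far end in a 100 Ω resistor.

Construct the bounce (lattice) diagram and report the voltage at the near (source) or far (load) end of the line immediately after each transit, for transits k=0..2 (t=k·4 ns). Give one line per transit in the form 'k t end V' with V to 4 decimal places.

Γ_L=0.333333, Γ_S=-0.333333; launch V₁=1·50/75=0.666667
k=0 src: V=0.6667
k=1 load: inc=0.666667, refl=0.666667·0.333333=0.2222; V=0.000000+0.666667+0.222222=0.8889
k=2 src: inc=0.222222, refl=0.222222·-0.333333=-0.0741; V=0.666667+0.222222+-0.074074=0.8148

0 0 source 0.6667
1 4 load 0.8889
2 8 source 0.8148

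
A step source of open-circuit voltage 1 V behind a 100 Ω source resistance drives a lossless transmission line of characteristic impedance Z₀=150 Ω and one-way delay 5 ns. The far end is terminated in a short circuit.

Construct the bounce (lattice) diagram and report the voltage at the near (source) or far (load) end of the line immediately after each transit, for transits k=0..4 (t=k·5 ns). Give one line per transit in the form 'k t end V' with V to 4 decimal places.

Γ_L=-1.000000, Γ_S=-0.200000; launch V₁=1·150/250=0.600000
k=0 src: V=0.6000
k=1 load: inc=0.600000, refl=0.600000·-1.000000=-0.6000; V=0.000000+0.600000+-0.600000=0.0000
k=2 src: inc=-0.600000, refl=-0.600000·-0.200000=0.1200; V=0.600000+-0.600000+0.120000=0.1200
k=3 load: inc=0.120000, refl=0.120000·-1.000000=-0.1200; V=0.000000+0.120000+-0.120000=0.0000
k=4 src: inc=-0.120000, refl=-0.120000·-0.200000=0.0240; V=0.120000+-0.120000+0.024000=0.0240

0 0 source 0.6000
1 5 load 0.0000
2 10 source 0.1200
3 15 load 0.0000
4 20 source 0.0240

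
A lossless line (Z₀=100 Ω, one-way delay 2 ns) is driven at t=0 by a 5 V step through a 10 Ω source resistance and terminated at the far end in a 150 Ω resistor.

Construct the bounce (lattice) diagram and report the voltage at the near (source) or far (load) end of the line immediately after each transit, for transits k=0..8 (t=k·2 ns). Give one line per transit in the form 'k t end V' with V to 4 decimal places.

Γ_L=0.200000, Γ_S=-0.818182; launch V₁=5·100/110=4.545455
k=0 src: V=4.5455
k=1 load: inc=4.545455, refl=4.545455·0.200000=0.9091; V=0.000000+4.545455+0.909091=5.4545
k=2 src: inc=0.909091, refl=0.909091·-0.818182=-0.7438; V=4.545455+0.909091+-0.743802=4.7107
k=3 load: inc=-0.743802, refl=-0.743802·0.200000=-0.1488; V=5.454545+-0.743802+-0.148760=4.5620
k=4 src: inc=-0.148760, refl=-0.148760·-0.818182=0.1217; V=4.710744+-0.148760+0.121713=4.6837
k=5 load: inc=0.121713, refl=0.121713·0.200000=0.0243; V=4.561983+0.121713+0.024343=4.7080
k=6 src: inc=0.024343, refl=0.024343·-0.818182=-0.0199; V=4.683696+0.024343+-0.019917=4.6881
k=7 load: inc=-0.019917, refl=-0.019917·0.200000=-0.0040; V=4.708039+-0.019917+-0.003983=4.6841
k=8 src: inc=-0.003983, refl=-0.003983·-0.818182=0.0033; V=4.688122+-0.003983+0.003259=4.6874

0 0 source 4.5455
1 2 load 5.4545
2 4 source 4.7107
3 6 load 4.5620
4 8 source 4.6837
5 10 load 4.7080
6 12 source 4.6881
7 14 load 4.6841
8 16 source 4.6874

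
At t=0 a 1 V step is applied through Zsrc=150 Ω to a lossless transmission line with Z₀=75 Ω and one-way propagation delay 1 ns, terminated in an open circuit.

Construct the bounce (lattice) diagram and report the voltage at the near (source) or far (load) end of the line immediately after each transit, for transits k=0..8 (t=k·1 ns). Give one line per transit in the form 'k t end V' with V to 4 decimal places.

0 0 source 0.3333
1 1 load 0.6667
2 2 source 0.7778
3 3 load 0.8889
4 4 source 0.9259
5 5 load 0.9630
6 6 source 0.9753
7 7 load 0.9877
8 8 source 0.9918

Γ_L=1.000000, Γ_S=0.333333; launch V₁=1·75/225=0.333333
k=0 src: V=0.3333
k=1 load: inc=0.333333, refl=0.333333·1.000000=0.3333; V=0.000000+0.333333+0.333333=0.6667
k=2 src: inc=0.333333, refl=0.333333·0.333333=0.1111; V=0.333333+0.333333+0.111111=0.7778
k=3 load: inc=0.111111, refl=0.111111·1.000000=0.1111; V=0.666667+0.111111+0.111111=0.8889
k=4 src: inc=0.111111, refl=0.111111·0.333333=0.0370; V=0.777778+0.111111+0.037037=0.9259
k=5 load: inc=0.037037, refl=0.037037·1.000000=0.0370; V=0.888889+0.037037+0.037037=0.9630
k=6 src: inc=0.037037, refl=0.037037·0.333333=0.0123; V=0.925926+0.037037+0.012346=0.9753
k=7 load: inc=0.012346, refl=0.012346·1.000000=0.0123; V=0.962963+0.012346+0.012346=0.9877
k=8 src: inc=0.012346, refl=0.012346·0.333333=0.0041; V=0.975309+0.012346+0.004115=0.9918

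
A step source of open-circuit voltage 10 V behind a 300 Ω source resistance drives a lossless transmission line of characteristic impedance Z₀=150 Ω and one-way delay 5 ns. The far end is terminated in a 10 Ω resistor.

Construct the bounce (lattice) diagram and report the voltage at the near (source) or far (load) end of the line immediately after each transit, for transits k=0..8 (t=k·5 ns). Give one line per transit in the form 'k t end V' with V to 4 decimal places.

Γ_L=-0.875000, Γ_S=0.333333; launch V₁=10·150/450=3.333333
k=0 src: V=3.3333
k=1 load: inc=3.333333, refl=3.333333·-0.875000=-2.9167; V=0.000000+3.333333+-2.916667=0.4167
k=2 src: inc=-2.916667, refl=-2.916667·0.333333=-0.9722; V=3.333333+-2.916667+-0.972222=-0.5556
k=3 load: inc=-0.972222, refl=-0.972222·-0.875000=0.8507; V=0.416667+-0.972222+0.850694=0.2951
k=4 src: inc=0.850694, refl=0.850694·0.333333=0.2836; V=-0.555556+0.850694+0.283565=0.5787
k=5 load: inc=0.283565, refl=0.283565·-0.875000=-0.2481; V=0.295139+0.283565+-0.248119=0.3306
k=6 src: inc=-0.248119, refl=-0.248119·0.333333=-0.0827; V=0.578704+-0.248119+-0.082706=0.2479
k=7 load: inc=-0.082706, refl=-0.082706·-0.875000=0.0724; V=0.330584+-0.082706+0.072368=0.3202
k=8 src: inc=0.072368, refl=0.072368·0.333333=0.0241; V=0.247878+0.072368+0.024123=0.3444

0 0 source 3.3333
1 5 load 0.4167
2 10 source -0.5556
3 15 load 0.2951
4 20 source 0.5787
5 25 load 0.3306
6 30 source 0.2479
7 35 load 0.3202
8 40 source 0.3444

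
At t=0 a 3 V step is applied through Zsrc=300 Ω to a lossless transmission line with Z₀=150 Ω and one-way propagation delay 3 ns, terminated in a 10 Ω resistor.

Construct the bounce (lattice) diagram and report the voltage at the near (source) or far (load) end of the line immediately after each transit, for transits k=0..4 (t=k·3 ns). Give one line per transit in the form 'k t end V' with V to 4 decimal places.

Γ_L=-0.875000, Γ_S=0.333333; launch V₁=3·150/450=1.000000
k=0 src: V=1.0000
k=1 load: inc=1.000000, refl=1.000000·-0.875000=-0.8750; V=0.000000+1.000000+-0.875000=0.1250
k=2 src: inc=-0.875000, refl=-0.875000·0.333333=-0.2917; V=1.000000+-0.875000+-0.291667=-0.1667
k=3 load: inc=-0.291667, refl=-0.291667·-0.875000=0.2552; V=0.125000+-0.291667+0.255208=0.0885
k=4 src: inc=0.255208, refl=0.255208·0.333333=0.0851; V=-0.166667+0.255208+0.085069=0.1736

0 0 source 1.0000
1 3 load 0.1250
2 6 source -0.1667
3 9 load 0.0885
4 12 source 0.1736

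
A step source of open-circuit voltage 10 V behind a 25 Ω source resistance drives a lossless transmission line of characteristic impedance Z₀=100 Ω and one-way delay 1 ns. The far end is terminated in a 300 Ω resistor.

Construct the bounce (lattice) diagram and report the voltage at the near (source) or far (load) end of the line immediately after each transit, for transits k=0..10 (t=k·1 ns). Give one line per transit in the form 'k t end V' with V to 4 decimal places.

Γ_L=0.500000, Γ_S=-0.600000; launch V₁=10·100/125=8.000000
k=0 src: V=8.0000
k=1 load: inc=8.000000, refl=8.000000·0.500000=4.0000; V=0.000000+8.000000+4.000000=12.0000
k=2 src: inc=4.000000, refl=4.000000·-0.600000=-2.4000; V=8.000000+4.000000+-2.400000=9.6000
k=3 load: inc=-2.400000, refl=-2.400000·0.500000=-1.2000; V=12.000000+-2.400000+-1.200000=8.4000
k=4 src: inc=-1.200000, refl=-1.200000·-0.600000=0.7200; V=9.600000+-1.200000+0.720000=9.1200
k=5 load: inc=0.720000, refl=0.720000·0.500000=0.3600; V=8.400000+0.720000+0.360000=9.4800
k=6 src: inc=0.360000, refl=0.360000·-0.600000=-0.2160; V=9.120000+0.360000+-0.216000=9.2640
k=7 load: inc=-0.216000, refl=-0.216000·0.500000=-0.1080; V=9.480000+-0.216000+-0.108000=9.1560
k=8 src: inc=-0.108000, refl=-0.108000·-0.600000=0.0648; V=9.264000+-0.108000+0.064800=9.2208
k=9 load: inc=0.064800, refl=0.064800·0.500000=0.0324; V=9.156000+0.064800+0.032400=9.2532
k=10 src: inc=0.032400, refl=0.032400·-0.600000=-0.0194; V=9.220800+0.032400+-0.019440=9.2338

0 0 source 8.0000
1 1 load 12.0000
2 2 source 9.6000
3 3 load 8.4000
4 4 source 9.1200
5 5 load 9.4800
6 6 source 9.2640
7 7 load 9.1560
8 8 source 9.2208
9 9 load 9.2532
10 10 source 9.2338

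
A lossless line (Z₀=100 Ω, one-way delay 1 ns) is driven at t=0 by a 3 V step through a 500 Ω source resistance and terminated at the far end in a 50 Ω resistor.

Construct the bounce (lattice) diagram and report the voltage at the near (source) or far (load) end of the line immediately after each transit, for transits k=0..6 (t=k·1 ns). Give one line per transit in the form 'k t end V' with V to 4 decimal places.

Γ_L=-0.333333, Γ_S=0.666667; launch V₁=3·100/600=0.500000
k=0 src: V=0.5000
k=1 load: inc=0.500000, refl=0.500000·-0.333333=-0.1667; V=0.000000+0.500000+-0.166667=0.3333
k=2 src: inc=-0.166667, refl=-0.166667·0.666667=-0.1111; V=0.500000+-0.166667+-0.111111=0.2222
k=3 load: inc=-0.111111, refl=-0.111111·-0.333333=0.0370; V=0.333333+-0.111111+0.037037=0.2593
k=4 src: inc=0.037037, refl=0.037037·0.666667=0.0247; V=0.222222+0.037037+0.024691=0.2840
k=5 load: inc=0.024691, refl=0.024691·-0.333333=-0.0082; V=0.259259+0.024691+-0.008230=0.2757
k=6 src: inc=-0.008230, refl=-0.008230·0.666667=-0.0055; V=0.283951+-0.008230+-0.005487=0.2702

0 0 source 0.5000
1 1 load 0.3333
2 2 source 0.2222
3 3 load 0.2593
4 4 source 0.2840
5 5 load 0.2757
6 6 source 0.2702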